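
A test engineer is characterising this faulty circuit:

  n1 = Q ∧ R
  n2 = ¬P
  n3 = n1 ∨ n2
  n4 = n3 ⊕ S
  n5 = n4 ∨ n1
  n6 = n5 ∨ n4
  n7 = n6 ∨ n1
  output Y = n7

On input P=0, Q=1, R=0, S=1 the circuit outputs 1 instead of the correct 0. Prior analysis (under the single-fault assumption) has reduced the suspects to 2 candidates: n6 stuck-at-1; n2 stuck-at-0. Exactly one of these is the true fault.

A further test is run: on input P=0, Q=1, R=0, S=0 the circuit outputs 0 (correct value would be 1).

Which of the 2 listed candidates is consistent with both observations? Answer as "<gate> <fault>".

Evaluate each candidate on input P=0, Q=1, R=0, S=0:
  n6 stuck-at-1: n1=0, n2=1, n3=1, n4=1, n5=1, n6=1 [stuck-at-1], n7=1 → 1 — eliminated
  n2 stuck-at-0: n1=0, n2=0 [stuck-at-0], n3=0, n4=0, n5=0, n6=0, n7=0 → 0 — matches
Only n2 stuck-at-0 reproduces the observed 0.

n2 stuck-at-0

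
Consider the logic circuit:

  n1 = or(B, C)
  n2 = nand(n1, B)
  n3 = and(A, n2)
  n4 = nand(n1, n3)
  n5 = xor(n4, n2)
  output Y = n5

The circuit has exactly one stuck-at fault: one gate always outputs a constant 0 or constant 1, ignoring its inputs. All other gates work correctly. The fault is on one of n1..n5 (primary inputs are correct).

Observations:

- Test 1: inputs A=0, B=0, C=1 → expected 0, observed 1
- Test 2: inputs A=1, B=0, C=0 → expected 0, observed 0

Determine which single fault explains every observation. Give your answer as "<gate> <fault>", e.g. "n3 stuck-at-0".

n3 stuck-at-1

Fault-free values for test 1 (A=0, B=0, C=1): n1=1, n2=1, n3=0, n4=1, n5=0, giving Y=0. Observed 1.
Test 1: faults giving observed 1 are {n2 stuck-at-0, n3 stuck-at-1, n4 stuck-at-0, n5 stuck-at-1}.
Test 2 (A=1, B=0, C=0): fault-free n1=0, n2=1, n3=1, n4=1, n5=0 → 0; observed 0. Eliminates n2 stuck-at-0, n4 stuck-at-0, n5 stuck-at-1.
Only n3 stuck-at-1 is consistent with every test.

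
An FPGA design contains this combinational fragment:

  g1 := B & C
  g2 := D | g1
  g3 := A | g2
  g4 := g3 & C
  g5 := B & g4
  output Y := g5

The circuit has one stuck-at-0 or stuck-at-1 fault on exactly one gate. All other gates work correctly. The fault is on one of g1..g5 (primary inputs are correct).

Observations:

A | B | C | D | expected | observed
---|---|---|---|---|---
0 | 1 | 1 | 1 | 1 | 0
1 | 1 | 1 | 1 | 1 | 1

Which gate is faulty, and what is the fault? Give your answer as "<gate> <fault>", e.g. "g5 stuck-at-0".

Fault-free values for test 1 (A=0, B=1, C=1, D=1): g1=1, g2=1, g3=1, g4=1, g5=1, giving Y=1. Observed 0.
Test 1: faults giving observed 0 are {g2 stuck-at-0, g3 stuck-at-0, g4 stuck-at-0, g5 stuck-at-0}.
Test 2 (A=1, B=1, C=1, D=1): fault-free g1=1, g2=1, g3=1, g4=1, g5=1 → 1; observed 1. Eliminates g3 stuck-at-0, g4 stuck-at-0, g5 stuck-at-0.
Only g2 stuck-at-0 is consistent with every test.

g2 stuck-at-0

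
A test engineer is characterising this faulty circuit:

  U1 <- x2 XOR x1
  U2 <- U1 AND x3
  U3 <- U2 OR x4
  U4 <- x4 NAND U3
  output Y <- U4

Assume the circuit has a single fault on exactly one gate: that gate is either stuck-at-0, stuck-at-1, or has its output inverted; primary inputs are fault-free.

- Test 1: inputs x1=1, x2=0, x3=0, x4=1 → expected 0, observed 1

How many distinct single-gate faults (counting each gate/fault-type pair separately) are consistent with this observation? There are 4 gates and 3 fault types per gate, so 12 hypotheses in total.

4

Fault-free: U1=1, U2=0, U3=1, U4=0 → 0. Observed 1.
  U1 stuck-at-0: output 0 ✗
  U1 stuck-at-1: output 0 ✗
  U1 inverted output: output 0 ✗
  U2 stuck-at-0: output 0 ✗
  U2 stuck-at-1: output 0 ✗
  U2 inverted output: output 0 ✗
  U3 stuck-at-0: output 1 ✓
  U3 stuck-at-1: output 0 ✗
  U3 inverted output: output 1 ✓
  U4 stuck-at-0: output 0 ✗
  U4 stuck-at-1: output 1 ✓
  U4 inverted output: output 1 ✓
Consistent faults: {U3 stuck-at-0, U3 inverted output, U4 stuck-at-1, U4 inverted output} — 4 in all.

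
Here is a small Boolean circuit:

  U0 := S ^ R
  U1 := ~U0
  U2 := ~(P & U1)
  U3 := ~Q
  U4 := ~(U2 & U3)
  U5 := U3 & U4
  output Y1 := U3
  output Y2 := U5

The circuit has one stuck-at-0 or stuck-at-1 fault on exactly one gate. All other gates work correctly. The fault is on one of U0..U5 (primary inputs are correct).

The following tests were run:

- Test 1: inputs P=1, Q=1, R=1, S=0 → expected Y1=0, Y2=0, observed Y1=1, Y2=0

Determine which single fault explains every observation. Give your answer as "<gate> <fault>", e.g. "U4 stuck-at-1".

Fault-free values for test 1 (P=1, Q=1, R=1, S=0): U0=1, U1=0, U2=1, U3=0, U4=1, U5=0, giving Y1=0, Y2=0. Observed Y1=1, Y2=0.
Test 1: faults giving observed Y1=1, Y2=0 are {U3 stuck-at-1}.
Only U3 stuck-at-1 is consistent with every test.

U3 stuck-at-1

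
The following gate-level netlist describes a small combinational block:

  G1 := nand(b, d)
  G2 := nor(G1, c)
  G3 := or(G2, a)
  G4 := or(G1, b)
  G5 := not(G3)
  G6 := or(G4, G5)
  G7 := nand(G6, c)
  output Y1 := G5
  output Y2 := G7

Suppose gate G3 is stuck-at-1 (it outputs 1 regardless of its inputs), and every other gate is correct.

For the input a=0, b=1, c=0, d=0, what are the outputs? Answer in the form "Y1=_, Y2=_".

Propagate with G3 forced: G1=1, G2=0, G3=1 [stuck-at-1], G4=1, G5=0, G6=1, G7=1.
So the outputs are Y1=0, Y2=1. (Without the fault they would be Y1=1, Y2=1.)

Y1=0, Y2=1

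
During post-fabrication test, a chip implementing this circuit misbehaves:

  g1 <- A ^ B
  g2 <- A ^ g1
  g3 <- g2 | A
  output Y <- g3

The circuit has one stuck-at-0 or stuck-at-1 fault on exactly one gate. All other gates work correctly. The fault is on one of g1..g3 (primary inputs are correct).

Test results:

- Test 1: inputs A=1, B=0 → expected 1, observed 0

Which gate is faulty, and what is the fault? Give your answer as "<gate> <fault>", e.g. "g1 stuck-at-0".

g3 stuck-at-0

Fault-free values for test 1 (A=1, B=0): g1=1, g2=0, g3=1, giving Y=1. Observed 0.
Test 1: faults giving observed 0 are {g3 stuck-at-0}.
Only g3 stuck-at-0 is consistent with every test.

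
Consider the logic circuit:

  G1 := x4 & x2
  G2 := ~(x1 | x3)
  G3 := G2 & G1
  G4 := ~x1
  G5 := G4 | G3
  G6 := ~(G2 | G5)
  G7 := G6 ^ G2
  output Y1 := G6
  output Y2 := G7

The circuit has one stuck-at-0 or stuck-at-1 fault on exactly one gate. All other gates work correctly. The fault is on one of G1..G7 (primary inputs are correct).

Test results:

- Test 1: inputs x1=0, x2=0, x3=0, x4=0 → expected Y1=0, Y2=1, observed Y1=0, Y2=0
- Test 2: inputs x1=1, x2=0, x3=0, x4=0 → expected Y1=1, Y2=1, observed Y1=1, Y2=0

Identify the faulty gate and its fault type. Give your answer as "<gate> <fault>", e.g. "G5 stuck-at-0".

Fault-free values for test 1 (x1=0, x2=0, x3=0, x4=0): G1=0, G2=1, G3=0, G4=1, G5=1, G6=0, G7=1, giving Y1=0, Y2=1. Observed Y1=0, Y2=0.
Test 1: faults giving observed Y1=0, Y2=0 are {G2 stuck-at-0, G7 stuck-at-0}.
Test 2 (x1=1, x2=0, x3=0, x4=0): fault-free G1=0, G2=0, G3=0, G4=0, G5=0, G6=1, G7=1 → Y1=1, Y2=1; observed Y1=1, Y2=0. Eliminates G2 stuck-at-0.
Only G7 stuck-at-0 is consistent with every test.

G7 stuck-at-0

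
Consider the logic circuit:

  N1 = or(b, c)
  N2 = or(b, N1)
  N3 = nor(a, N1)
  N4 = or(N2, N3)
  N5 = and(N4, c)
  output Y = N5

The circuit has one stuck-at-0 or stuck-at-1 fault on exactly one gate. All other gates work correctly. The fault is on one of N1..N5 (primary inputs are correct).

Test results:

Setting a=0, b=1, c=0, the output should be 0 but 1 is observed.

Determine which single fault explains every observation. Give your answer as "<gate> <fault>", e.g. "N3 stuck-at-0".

N5 stuck-at-1

Fault-free values for test 1 (a=0, b=1, c=0): N1=1, N2=1, N3=0, N4=1, N5=0, giving Y=0. Observed 1.
Test 1: faults giving observed 1 are {N5 stuck-at-1}.
Only N5 stuck-at-1 is consistent with every test.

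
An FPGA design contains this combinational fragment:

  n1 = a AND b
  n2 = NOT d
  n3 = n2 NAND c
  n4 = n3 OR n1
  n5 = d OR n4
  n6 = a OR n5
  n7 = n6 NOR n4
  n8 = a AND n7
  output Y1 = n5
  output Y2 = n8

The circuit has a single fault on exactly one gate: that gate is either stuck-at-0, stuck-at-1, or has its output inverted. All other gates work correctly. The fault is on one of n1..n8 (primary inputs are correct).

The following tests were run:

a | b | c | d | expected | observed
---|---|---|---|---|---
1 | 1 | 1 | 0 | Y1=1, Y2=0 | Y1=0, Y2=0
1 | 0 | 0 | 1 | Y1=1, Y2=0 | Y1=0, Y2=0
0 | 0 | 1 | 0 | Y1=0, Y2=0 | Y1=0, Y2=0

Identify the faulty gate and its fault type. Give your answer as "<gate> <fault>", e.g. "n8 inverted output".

Fault-free values for test 1 (a=1, b=1, c=1, d=0): n1=1, n2=1, n3=0, n4=1, n5=1, n6=1, n7=0, n8=0, giving Y1=1, Y2=0. Observed Y1=0, Y2=0.
Test 1: faults giving observed Y1=0, Y2=0 are {n1 stuck-at-0, n1 inverted output, n4 stuck-at-0, n4 inverted output, n5 stuck-at-0, n5 inverted output}.
Test 2 (a=1, b=0, c=0, d=1): fault-free n1=0, n2=0, n3=1, n4=1, n5=1, n6=1, n7=0, n8=0 → Y1=1, Y2=0; observed Y1=0, Y2=0. Eliminates n1 stuck-at-0, n1 inverted output, n4 stuck-at-0, n4 inverted output.
Test 3 (a=0, b=0, c=1, d=0): fault-free n1=0, n2=1, n3=0, n4=0, n5=0, n6=0, n7=1, n8=0 → Y1=0, Y2=0; observed Y1=0, Y2=0. Eliminates n5 inverted output.
Only n5 stuck-at-0 is consistent with every test.

n5 stuck-at-0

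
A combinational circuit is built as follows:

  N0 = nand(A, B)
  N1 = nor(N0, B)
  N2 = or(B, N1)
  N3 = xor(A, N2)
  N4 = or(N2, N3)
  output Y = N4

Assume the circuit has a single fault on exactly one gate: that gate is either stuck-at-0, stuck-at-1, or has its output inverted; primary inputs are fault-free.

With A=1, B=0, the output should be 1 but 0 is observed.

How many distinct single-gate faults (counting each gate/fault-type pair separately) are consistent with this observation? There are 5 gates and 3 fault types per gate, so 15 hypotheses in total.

Fault-free: N0=1, N1=0, N2=0, N3=1, N4=1 → 1. Observed 0.
  N0: none of the 3 fault types match ✗
  N1: none of the 3 fault types match ✗
  N2: none of the 3 fault types match ✗
  N3: stuck-at-0, inverted output ✓; others ✗
  N4: stuck-at-0, inverted output ✓; others ✗
Consistent faults: {N3 stuck-at-0, N3 inverted output, N4 stuck-at-0, N4 inverted output} — 4 in all.

4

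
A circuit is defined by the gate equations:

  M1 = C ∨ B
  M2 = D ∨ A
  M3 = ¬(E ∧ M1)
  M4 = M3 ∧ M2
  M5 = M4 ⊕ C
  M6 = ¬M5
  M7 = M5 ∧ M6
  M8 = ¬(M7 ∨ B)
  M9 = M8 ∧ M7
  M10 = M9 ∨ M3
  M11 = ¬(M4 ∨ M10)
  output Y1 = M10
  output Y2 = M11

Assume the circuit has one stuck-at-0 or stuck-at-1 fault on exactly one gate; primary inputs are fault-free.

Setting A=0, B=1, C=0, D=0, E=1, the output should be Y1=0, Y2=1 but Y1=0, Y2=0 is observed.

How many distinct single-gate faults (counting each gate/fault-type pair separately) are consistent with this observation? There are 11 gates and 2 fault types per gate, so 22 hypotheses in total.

Fault-free: M1=1, M2=0, M3=0, M4=0, M5=0, M6=1, M7=0, M8=0, M9=0, M10=0, M11=1 → Y1=0, Y2=1. Observed Y1=0, Y2=0.
  M1: none of the 2 fault types match ✗
  M2: none of the 2 fault types match ✗
  M3: none of the 2 fault types match ✗
  M4: stuck-at-1 ✓; others ✗
  M5: none of the 2 fault types match ✗
  M6: none of the 2 fault types match ✗
  M7: none of the 2 fault types match ✗
  M8: none of the 2 fault types match ✗
  M9: none of the 2 fault types match ✗
  M10: none of the 2 fault types match ✗
  M11: stuck-at-0 ✓; others ✗
Consistent faults: {M4 stuck-at-1, M11 stuck-at-0} — 2 in all.

2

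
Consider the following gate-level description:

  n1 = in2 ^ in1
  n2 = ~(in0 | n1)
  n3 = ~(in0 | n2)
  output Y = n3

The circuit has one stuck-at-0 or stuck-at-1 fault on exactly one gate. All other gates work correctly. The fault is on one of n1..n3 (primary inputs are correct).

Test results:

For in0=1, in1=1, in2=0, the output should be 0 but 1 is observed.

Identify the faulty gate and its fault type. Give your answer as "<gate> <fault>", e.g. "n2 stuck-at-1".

n3 stuck-at-1

Fault-free values for test 1 (in0=1, in1=1, in2=0): n1=1, n2=0, n3=0, giving Y=0. Observed 1.
Test 1: faults giving observed 1 are {n3 stuck-at-1}.
Only n3 stuck-at-1 is consistent with every test.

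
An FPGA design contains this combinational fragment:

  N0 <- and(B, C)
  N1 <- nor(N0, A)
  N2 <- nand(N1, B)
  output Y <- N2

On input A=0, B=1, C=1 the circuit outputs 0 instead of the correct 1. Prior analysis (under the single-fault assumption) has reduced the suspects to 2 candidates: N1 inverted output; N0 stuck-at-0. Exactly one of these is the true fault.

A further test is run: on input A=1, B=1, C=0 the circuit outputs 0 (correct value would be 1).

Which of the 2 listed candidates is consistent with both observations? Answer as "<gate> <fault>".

Evaluate each candidate on input A=1, B=1, C=0:
  N1 inverted output: N0=0, N1=1 [inverted output], N2=0 → 0 — matches
  N0 stuck-at-0: N0=0 [stuck-at-0], N1=0, N2=1 → 1 — eliminated
Only N1 inverted output reproduces the observed 0.

N1 inverted output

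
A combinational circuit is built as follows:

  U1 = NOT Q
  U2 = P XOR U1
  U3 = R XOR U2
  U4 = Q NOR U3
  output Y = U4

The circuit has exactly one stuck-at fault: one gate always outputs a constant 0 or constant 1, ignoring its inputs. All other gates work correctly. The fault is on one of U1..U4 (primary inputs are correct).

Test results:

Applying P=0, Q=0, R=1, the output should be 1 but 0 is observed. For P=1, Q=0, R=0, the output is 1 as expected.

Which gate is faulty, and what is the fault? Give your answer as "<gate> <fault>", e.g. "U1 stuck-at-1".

U2 stuck-at-0

Fault-free values for test 1 (P=0, Q=0, R=1): U1=1, U2=1, U3=0, U4=1, giving Y=1. Observed 0.
Test 1: faults giving observed 0 are {U1 stuck-at-0, U2 stuck-at-0, U3 stuck-at-1, U4 stuck-at-0}.
Test 2 (P=1, Q=0, R=0): fault-free U1=1, U2=0, U3=0, U4=1 → 1; observed 1. Eliminates U1 stuck-at-0, U3 stuck-at-1, U4 stuck-at-0.
Only U2 stuck-at-0 is consistent with every test.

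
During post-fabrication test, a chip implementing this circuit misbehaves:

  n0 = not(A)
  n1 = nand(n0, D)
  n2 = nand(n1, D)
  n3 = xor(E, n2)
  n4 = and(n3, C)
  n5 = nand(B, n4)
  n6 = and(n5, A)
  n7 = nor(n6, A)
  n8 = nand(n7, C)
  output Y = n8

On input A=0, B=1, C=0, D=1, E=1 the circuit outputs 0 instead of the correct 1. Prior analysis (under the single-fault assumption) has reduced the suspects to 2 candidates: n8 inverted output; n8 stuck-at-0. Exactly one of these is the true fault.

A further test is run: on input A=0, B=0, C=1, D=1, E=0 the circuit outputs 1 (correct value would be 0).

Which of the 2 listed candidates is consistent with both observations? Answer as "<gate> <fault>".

Evaluate each candidate on input A=0, B=0, C=1, D=1, E=0:
  n8 inverted output: n0=1, n1=0, n2=1, n3=1, n4=1, n5=1, n6=0, n7=1, n8=1 [inverted output] → 1 — matches
  n8 stuck-at-0: n0=1, n1=0, n2=1, n3=1, n4=1, n5=1, n6=0, n7=1, n8=0 [stuck-at-0] → 0 — eliminated
Only n8 inverted output reproduces the observed 1.

n8 inverted output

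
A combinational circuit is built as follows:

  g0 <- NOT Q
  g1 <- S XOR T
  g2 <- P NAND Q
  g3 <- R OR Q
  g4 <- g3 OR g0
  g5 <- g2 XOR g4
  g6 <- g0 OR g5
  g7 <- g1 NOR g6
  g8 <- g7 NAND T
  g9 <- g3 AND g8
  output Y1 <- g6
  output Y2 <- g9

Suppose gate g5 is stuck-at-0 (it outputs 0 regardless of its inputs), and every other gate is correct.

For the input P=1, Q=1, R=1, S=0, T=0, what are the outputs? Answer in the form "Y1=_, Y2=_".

Y1=0, Y2=1

Propagate with g5 forced: g0=0, g1=0, g2=0, g3=1, g4=1, g5=0 [stuck-at-0], g6=0, g7=1, g8=1, g9=1.
So the outputs are Y1=0, Y2=1. (Without the fault they would be Y1=1, Y2=1.)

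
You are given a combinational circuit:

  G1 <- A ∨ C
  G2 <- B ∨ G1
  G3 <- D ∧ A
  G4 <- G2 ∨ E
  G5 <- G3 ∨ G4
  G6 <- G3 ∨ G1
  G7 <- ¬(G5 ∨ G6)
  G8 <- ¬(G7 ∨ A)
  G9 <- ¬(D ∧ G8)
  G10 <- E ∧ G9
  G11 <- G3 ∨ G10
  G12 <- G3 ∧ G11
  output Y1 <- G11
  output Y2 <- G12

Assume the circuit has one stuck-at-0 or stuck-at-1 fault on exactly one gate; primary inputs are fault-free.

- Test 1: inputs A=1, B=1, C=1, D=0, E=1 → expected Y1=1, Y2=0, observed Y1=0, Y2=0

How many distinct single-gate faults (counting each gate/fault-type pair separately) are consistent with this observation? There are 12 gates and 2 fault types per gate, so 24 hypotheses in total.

3

Fault-free: G1=1, G2=1, G3=0, G4=1, G5=1, G6=1, G7=0, G8=0, G9=1, G10=1, G11=1, G12=0 → Y1=1, Y2=0. Observed Y1=0, Y2=0.
  G1: none of the 2 fault types match ✗
  G2: none of the 2 fault types match ✗
  G3: none of the 2 fault types match ✗
  G4: none of the 2 fault types match ✗
  G5: none of the 2 fault types match ✗
  G6: none of the 2 fault types match ✗
  G7: none of the 2 fault types match ✗
  G8: none of the 2 fault types match ✗
  G9: stuck-at-0 ✓; others ✗
  G10: stuck-at-0 ✓; others ✗
  G11: stuck-at-0 ✓; others ✗
  G12: none of the 2 fault types match ✗
Consistent faults: {G9 stuck-at-0, G10 stuck-at-0, G11 stuck-at-0} — 3 in all.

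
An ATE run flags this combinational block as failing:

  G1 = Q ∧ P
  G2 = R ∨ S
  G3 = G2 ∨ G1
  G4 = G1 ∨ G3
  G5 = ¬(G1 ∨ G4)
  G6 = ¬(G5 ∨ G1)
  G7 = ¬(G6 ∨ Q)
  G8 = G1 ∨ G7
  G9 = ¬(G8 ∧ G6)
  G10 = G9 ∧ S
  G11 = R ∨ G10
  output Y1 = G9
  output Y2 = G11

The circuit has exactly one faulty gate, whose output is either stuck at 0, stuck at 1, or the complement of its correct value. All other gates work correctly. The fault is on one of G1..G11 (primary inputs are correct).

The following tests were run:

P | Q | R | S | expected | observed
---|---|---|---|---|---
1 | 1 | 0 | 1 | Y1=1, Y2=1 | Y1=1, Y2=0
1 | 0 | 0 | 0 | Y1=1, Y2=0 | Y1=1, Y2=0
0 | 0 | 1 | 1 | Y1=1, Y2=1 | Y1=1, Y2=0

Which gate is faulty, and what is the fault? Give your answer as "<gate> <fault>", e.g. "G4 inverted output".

G11 stuck-at-0

Fault-free values for test 1 (P=1, Q=1, R=0, S=1): G1=1, G2=1, G3=1, G4=1, G5=0, G6=0, G7=0, G8=1, G9=1, G10=1, G11=1, giving Y1=1, Y2=1. Observed Y1=1, Y2=0.
Test 1: faults giving observed Y1=1, Y2=0 are {G10 stuck-at-0, G10 inverted output, G11 stuck-at-0, G11 inverted output}.
Test 2 (P=1, Q=0, R=0, S=0): fault-free G1=0, G2=0, G3=0, G4=0, G5=1, G6=0, G7=1, G8=1, G9=1, G10=0, G11=0 → Y1=1, Y2=0; observed Y1=1, Y2=0. Eliminates G10 inverted output, G11 inverted output.
Test 3 (P=0, Q=0, R=1, S=1): fault-free G1=0, G2=1, G3=1, G4=1, G5=0, G6=1, G7=0, G8=0, G9=1, G10=1, G11=1 → Y1=1, Y2=1; observed Y1=1, Y2=0. Eliminates G10 stuck-at-0.
Only G11 stuck-at-0 is consistent with every test.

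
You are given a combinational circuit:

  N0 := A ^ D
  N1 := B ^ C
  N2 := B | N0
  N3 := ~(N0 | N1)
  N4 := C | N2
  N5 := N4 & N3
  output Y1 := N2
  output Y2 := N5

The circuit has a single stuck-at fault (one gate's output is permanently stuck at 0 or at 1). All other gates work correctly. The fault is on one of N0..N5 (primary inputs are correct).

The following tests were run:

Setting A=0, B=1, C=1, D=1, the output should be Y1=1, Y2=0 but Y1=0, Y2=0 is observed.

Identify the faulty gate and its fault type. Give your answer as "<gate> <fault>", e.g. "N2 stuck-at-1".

Fault-free values for test 1 (A=0, B=1, C=1, D=1): N0=1, N1=0, N2=1, N3=0, N4=1, N5=0, giving Y1=1, Y2=0. Observed Y1=0, Y2=0.
Test 1: faults giving observed Y1=0, Y2=0 are {N2 stuck-at-0}.
Only N2 stuck-at-0 is consistent with every test.

N2 stuck-at-0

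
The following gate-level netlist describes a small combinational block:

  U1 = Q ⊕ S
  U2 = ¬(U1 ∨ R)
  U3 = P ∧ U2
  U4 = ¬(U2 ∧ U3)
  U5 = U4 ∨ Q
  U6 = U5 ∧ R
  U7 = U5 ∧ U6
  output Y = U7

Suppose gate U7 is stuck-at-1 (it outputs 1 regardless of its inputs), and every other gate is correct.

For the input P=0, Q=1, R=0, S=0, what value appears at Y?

1

Propagate with U7 forced: U1=1, U2=0, U3=0, U4=1, U5=1, U6=0, U7=1 [stuck-at-1].
So Y = 1. (Without the fault it would be 0.)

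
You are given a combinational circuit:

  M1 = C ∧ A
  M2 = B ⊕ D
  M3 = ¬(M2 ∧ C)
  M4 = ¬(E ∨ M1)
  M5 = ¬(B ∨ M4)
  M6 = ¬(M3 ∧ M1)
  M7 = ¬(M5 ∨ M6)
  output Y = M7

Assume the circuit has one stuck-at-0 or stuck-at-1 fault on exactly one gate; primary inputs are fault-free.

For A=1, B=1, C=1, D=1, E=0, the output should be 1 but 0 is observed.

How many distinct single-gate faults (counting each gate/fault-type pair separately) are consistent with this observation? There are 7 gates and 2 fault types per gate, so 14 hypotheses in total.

6

Fault-free: M1=1, M2=0, M3=1, M4=0, M5=0, M6=0, M7=1 → 1. Observed 0.
  M1 stuck-at-0: output 0 ✓
  M1 stuck-at-1: output 1 ✗
  M2 stuck-at-0: output 1 ✗
  M2 stuck-at-1: output 0 ✓
  M3 stuck-at-0: output 0 ✓
  M3 stuck-at-1: output 1 ✗
  M4 stuck-at-0: output 1 ✗
  M4 stuck-at-1: output 1 ✗
  M5 stuck-at-0: output 1 ✗
  M5 stuck-at-1: output 0 ✓
  M6 stuck-at-0: output 1 ✗
  M6 stuck-at-1: output 0 ✓
  M7 stuck-at-0: output 0 ✓
  M7 stuck-at-1: output 1 ✗
Consistent faults: {M1 stuck-at-0, M2 stuck-at-1, M3 stuck-at-0, M5 stuck-at-1, M6 stuck-at-1, M7 stuck-at-0} — 6 in all.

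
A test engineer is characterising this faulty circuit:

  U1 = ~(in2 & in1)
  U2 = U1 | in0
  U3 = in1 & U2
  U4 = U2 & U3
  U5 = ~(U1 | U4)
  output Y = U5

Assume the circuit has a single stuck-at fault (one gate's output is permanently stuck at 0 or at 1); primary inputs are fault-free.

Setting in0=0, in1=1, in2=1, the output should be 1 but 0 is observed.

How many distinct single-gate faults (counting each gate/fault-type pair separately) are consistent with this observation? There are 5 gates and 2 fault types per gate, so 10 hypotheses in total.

Fault-free: U1=0, U2=0, U3=0, U4=0, U5=1 → 1. Observed 0.
  U1 stuck-at-0: output 1 ✗
  U1 stuck-at-1: output 0 ✓
  U2 stuck-at-0: output 1 ✗
  U2 stuck-at-1: output 0 ✓
  U3 stuck-at-0: output 1 ✗
  U3 stuck-at-1: output 1 ✗
  U4 stuck-at-0: output 1 ✗
  U4 stuck-at-1: output 0 ✓
  U5 stuck-at-0: output 0 ✓
  U5 stuck-at-1: output 1 ✗
Consistent faults: {U1 stuck-at-1, U2 stuck-at-1, U4 stuck-at-1, U5 stuck-at-0} — 4 in all.

4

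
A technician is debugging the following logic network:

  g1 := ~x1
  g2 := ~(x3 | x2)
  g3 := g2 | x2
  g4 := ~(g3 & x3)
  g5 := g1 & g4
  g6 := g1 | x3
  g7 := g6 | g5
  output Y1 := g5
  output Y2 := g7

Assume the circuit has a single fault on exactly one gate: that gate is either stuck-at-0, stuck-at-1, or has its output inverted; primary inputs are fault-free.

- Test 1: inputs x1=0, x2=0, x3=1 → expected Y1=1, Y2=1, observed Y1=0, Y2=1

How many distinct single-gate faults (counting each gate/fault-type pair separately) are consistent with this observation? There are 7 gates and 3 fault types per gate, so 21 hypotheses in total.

Fault-free: g1=1, g2=0, g3=0, g4=1, g5=1, g6=1, g7=1 → Y1=1, Y2=1. Observed Y1=0, Y2=1.
  g1: stuck-at-0, inverted output ✓; others ✗
  g2: stuck-at-1, inverted output ✓; others ✗
  g3: stuck-at-1, inverted output ✓; others ✗
  g4: stuck-at-0, inverted output ✓; others ✗
  g5: stuck-at-0, inverted output ✓; others ✗
  g6: none of the 3 fault types match ✗
  g7: none of the 3 fault types match ✗
Consistent faults: {g1 stuck-at-0, g1 inverted output, g2 stuck-at-1, g2 inverted output, g3 stuck-at-1, g3 inverted output, g4 stuck-at-0, g4 inverted output, g5 stuck-at-0, g5 inverted output} — 10 in all.

10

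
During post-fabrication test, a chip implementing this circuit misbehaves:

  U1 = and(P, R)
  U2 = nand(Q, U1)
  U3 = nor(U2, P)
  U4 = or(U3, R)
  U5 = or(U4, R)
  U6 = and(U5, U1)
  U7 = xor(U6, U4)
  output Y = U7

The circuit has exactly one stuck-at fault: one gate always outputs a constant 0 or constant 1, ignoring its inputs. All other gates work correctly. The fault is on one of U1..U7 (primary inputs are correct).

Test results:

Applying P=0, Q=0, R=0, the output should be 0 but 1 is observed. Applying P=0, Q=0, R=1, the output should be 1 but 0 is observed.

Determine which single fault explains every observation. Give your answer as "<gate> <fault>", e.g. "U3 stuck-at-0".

U6 stuck-at-1

Fault-free values for test 1 (P=0, Q=0, R=0): U1=0, U2=1, U3=0, U4=0, U5=0, U6=0, U7=0, giving Y=0. Observed 1.
Test 1: faults giving observed 1 are {U2 stuck-at-0, U3 stuck-at-1, U4 stuck-at-1, U6 stuck-at-1, U7 stuck-at-1}.
Test 2 (P=0, Q=0, R=1): fault-free U1=0, U2=1, U3=0, U4=1, U5=1, U6=0, U7=1 → 1; observed 0. Eliminates U2 stuck-at-0, U3 stuck-at-1, U4 stuck-at-1, U7 stuck-at-1.
Only U6 stuck-at-1 is consistent with every test.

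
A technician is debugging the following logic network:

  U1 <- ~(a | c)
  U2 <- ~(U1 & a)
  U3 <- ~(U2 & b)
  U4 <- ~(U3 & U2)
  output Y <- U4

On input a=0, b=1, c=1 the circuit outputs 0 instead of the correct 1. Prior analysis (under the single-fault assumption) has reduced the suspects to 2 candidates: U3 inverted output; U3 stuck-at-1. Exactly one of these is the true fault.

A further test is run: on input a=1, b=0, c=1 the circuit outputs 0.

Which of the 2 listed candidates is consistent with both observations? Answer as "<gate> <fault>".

Evaluate each candidate on input a=1, b=0, c=1:
  U3 inverted output: U1=0, U2=1, U3=0 [inverted output], U4=1 → 1 — eliminated
  U3 stuck-at-1: U1=0, U2=1, U3=1 [stuck-at-1], U4=0 → 0 — matches
Only U3 stuck-at-1 reproduces the observed 0.

U3 stuck-at-1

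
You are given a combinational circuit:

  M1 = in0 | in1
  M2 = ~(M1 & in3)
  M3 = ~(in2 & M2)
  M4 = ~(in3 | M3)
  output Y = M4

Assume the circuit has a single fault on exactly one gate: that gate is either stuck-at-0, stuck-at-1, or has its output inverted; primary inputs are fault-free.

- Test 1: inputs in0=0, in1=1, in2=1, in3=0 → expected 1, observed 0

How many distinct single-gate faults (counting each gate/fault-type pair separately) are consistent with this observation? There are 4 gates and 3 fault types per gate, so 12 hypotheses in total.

Fault-free: M1=1, M2=1, M3=0, M4=1 → 1. Observed 0.
  M1 stuck-at-0: output 1 ✗
  M1 stuck-at-1: output 1 ✗
  M1 inverted output: output 1 ✗
  M2 stuck-at-0: output 0 ✓
  M2 stuck-at-1: output 1 ✗
  M2 inverted output: output 0 ✓
  M3 stuck-at-0: output 1 ✗
  M3 stuck-at-1: output 0 ✓
  M3 inverted output: output 0 ✓
  M4 stuck-at-0: output 0 ✓
  M4 stuck-at-1: output 1 ✗
  M4 inverted output: output 0 ✓
Consistent faults: {M2 stuck-at-0, M2 inverted output, M3 stuck-at-1, M3 inverted output, M4 stuck-at-0, M4 inverted output} — 6 in all.

6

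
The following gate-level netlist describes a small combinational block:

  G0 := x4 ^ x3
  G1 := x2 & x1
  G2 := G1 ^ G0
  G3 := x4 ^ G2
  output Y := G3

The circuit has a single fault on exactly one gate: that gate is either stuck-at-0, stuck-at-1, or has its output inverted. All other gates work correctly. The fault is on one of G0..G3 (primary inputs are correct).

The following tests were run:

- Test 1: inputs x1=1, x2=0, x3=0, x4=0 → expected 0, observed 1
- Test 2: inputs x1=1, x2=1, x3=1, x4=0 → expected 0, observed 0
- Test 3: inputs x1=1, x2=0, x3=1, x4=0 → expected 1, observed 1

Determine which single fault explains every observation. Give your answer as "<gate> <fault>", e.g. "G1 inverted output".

Fault-free values for test 1 (x1=1, x2=0, x3=0, x4=0): G0=0, G1=0, G2=0, G3=0, giving Y=0. Observed 1.
Test 1: faults giving observed 1 are {G0 stuck-at-1, G0 inverted output, G1 stuck-at-1, G1 inverted output, G2 stuck-at-1, G2 inverted output, G3 stuck-at-1, G3 inverted output}.
Test 2 (x1=1, x2=1, x3=1, x4=0): fault-free G0=1, G1=1, G2=0, G3=0 → 0; observed 0. Eliminates G0 inverted output, G1 inverted output, G2 stuck-at-1, G2 inverted output, G3 stuck-at-1, G3 inverted output.
Test 3 (x1=1, x2=0, x3=1, x4=0): fault-free G0=1, G1=0, G2=1, G3=1 → 1; observed 1. Eliminates G1 stuck-at-1.
Only G0 stuck-at-1 is consistent with every test.

G0 stuck-at-1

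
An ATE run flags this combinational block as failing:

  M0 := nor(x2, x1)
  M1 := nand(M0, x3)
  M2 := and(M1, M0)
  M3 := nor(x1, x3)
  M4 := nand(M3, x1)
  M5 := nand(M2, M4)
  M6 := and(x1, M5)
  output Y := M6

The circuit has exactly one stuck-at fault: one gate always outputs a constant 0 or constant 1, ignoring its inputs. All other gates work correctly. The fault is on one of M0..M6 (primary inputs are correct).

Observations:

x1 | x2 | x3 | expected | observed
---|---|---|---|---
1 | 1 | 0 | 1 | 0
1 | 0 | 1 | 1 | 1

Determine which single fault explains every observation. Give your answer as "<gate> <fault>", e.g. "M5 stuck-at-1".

Fault-free values for test 1 (x1=1, x2=1, x3=0): M0=0, M1=1, M2=0, M3=0, M4=1, M5=1, M6=1, giving Y=1. Observed 0.
Test 1: faults giving observed 0 are {M0 stuck-at-1, M2 stuck-at-1, M5 stuck-at-0, M6 stuck-at-0}.
Test 2 (x1=1, x2=0, x3=1): fault-free M0=0, M1=1, M2=0, M3=0, M4=1, M5=1, M6=1 → 1; observed 1. Eliminates M2 stuck-at-1, M5 stuck-at-0, M6 stuck-at-0.
Only M0 stuck-at-1 is consistent with every test.

M0 stuck-at-1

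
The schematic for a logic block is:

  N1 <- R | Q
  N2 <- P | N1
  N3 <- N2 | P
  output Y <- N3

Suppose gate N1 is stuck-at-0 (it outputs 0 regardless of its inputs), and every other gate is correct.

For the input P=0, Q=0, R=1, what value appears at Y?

Propagate with N1 forced: N1=0 [stuck-at-0], N2=0, N3=0.
So Y = 0. (Without the fault it would be 1.)

0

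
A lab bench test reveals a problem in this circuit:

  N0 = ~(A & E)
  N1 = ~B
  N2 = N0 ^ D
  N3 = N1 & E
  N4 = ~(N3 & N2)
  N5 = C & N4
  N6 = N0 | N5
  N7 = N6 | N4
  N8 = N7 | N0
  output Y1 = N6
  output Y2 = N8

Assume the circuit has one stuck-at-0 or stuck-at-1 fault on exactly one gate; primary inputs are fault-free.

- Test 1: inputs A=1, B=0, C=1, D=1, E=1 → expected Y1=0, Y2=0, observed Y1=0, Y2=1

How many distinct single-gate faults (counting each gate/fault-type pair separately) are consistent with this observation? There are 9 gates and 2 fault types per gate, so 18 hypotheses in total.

Fault-free: N0=0, N1=1, N2=1, N3=1, N4=0, N5=0, N6=0, N7=0, N8=0 → Y1=0, Y2=0. Observed Y1=0, Y2=1.
  N0: none of the 2 fault types match ✗
  N1: none of the 2 fault types match ✗
  N2: none of the 2 fault types match ✗
  N3: none of the 2 fault types match ✗
  N4: none of the 2 fault types match ✗
  N5: none of the 2 fault types match ✗
  N6: none of the 2 fault types match ✗
  N7: stuck-at-1 ✓; others ✗
  N8: stuck-at-1 ✓; others ✗
Consistent faults: {N7 stuck-at-1, N8 stuck-at-1} — 2 in all.

2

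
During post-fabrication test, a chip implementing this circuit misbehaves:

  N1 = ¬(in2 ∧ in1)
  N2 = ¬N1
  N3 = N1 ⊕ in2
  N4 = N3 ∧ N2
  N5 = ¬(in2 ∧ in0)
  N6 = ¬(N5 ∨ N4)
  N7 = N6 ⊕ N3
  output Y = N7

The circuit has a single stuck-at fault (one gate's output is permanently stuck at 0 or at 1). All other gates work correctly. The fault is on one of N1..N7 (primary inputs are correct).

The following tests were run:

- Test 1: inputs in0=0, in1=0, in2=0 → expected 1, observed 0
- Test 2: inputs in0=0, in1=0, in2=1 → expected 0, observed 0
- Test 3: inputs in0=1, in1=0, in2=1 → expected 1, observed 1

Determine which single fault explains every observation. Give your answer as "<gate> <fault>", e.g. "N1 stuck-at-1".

Fault-free values for test 1 (in0=0, in1=0, in2=0): N1=1, N2=0, N3=1, N4=0, N5=1, N6=0, N7=1, giving Y=1. Observed 0.
Test 1: faults giving observed 0 are {N1 stuck-at-0, N3 stuck-at-0, N5 stuck-at-0, N6 stuck-at-1, N7 stuck-at-0}.
Test 2 (in0=0, in1=0, in2=1): fault-free N1=1, N2=0, N3=0, N4=0, N5=1, N6=0, N7=0 → 0; observed 0. Eliminates N1 stuck-at-0, N5 stuck-at-0, N6 stuck-at-1.
Test 3 (in0=1, in1=0, in2=1): fault-free N1=1, N2=0, N3=0, N4=0, N5=0, N6=1, N7=1 → 1; observed 1. Eliminates N7 stuck-at-0.
Only N3 stuck-at-0 is consistent with every test.

N3 stuck-at-0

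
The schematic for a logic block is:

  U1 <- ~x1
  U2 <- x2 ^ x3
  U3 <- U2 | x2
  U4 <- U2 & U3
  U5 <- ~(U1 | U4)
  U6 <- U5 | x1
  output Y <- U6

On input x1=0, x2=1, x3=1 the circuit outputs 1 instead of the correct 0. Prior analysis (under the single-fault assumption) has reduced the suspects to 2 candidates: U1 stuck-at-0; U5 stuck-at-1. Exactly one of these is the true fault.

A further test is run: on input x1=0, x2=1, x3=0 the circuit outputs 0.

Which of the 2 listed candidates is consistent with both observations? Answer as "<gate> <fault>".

Evaluate each candidate on input x1=0, x2=1, x3=0:
  U1 stuck-at-0: U1=0 [stuck-at-0], U2=1, U3=1, U4=1, U5=0, U6=0 → 0 — matches
  U5 stuck-at-1: U1=1, U2=1, U3=1, U4=1, U5=1 [stuck-at-1], U6=1 → 1 — eliminated
Only U1 stuck-at-0 reproduces the observed 0.

U1 stuck-at-0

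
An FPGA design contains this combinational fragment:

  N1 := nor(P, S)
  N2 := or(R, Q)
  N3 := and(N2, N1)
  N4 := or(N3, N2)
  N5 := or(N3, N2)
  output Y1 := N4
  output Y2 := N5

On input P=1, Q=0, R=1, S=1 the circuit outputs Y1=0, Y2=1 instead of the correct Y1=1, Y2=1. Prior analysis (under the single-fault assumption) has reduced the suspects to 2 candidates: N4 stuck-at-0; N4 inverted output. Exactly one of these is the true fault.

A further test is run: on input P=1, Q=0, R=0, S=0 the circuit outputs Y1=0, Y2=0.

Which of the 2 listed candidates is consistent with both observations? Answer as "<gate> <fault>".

N4 stuck-at-0

Evaluate each candidate on input P=1, Q=0, R=0, S=0:
  N4 stuck-at-0: N1=0, N2=0, N3=0, N4=0 [stuck-at-0], N5=0 → Y1=0, Y2=0 — matches
  N4 inverted output: N1=0, N2=0, N3=0, N4=1 [inverted output], N5=0 → Y1=1, Y2=0 — eliminated
Only N4 stuck-at-0 reproduces the observed Y1=0, Y2=0.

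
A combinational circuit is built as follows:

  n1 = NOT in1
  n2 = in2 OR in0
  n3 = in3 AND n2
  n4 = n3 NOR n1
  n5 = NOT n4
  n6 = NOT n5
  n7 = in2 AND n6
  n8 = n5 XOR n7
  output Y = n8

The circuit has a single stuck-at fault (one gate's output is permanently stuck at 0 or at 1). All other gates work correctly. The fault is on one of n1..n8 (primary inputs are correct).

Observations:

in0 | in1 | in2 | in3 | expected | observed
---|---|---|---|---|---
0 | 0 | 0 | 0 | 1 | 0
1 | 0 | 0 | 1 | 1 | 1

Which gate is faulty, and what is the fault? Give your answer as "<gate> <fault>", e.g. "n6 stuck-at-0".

n1 stuck-at-0

Fault-free values for test 1 (in0=0, in1=0, in2=0, in3=0): n1=1, n2=0, n3=0, n4=0, n5=1, n6=0, n7=0, n8=1, giving Y=1. Observed 0.
Test 1: faults giving observed 0 are {n1 stuck-at-0, n4 stuck-at-1, n5 stuck-at-0, n7 stuck-at-1, n8 stuck-at-0}.
Test 2 (in0=1, in1=0, in2=0, in3=1): fault-free n1=1, n2=1, n3=1, n4=0, n5=1, n6=0, n7=0, n8=1 → 1; observed 1. Eliminates n4 stuck-at-1, n5 stuck-at-0, n7 stuck-at-1, n8 stuck-at-0.
Only n1 stuck-at-0 is consistent with every test.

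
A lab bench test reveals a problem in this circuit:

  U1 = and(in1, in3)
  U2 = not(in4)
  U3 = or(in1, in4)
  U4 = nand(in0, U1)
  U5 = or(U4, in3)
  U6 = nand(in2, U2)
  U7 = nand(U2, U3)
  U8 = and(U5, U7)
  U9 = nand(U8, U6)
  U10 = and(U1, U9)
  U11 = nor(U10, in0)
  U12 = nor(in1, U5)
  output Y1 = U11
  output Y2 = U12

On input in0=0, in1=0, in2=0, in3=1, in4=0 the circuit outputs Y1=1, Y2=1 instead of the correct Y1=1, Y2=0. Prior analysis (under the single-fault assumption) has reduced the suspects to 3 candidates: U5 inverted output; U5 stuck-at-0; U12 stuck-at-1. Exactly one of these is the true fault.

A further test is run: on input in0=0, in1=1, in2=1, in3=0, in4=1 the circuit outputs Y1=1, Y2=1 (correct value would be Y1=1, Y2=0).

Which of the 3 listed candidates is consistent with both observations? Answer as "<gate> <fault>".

Evaluate each candidate on input in0=0, in1=1, in2=1, in3=0, in4=1:
  U5 inverted output: U1=0, U2=0, U3=1, U4=1, U5=0 [inverted output], U6=1, U7=1, U8=0, U9=1, U10=0, U11=1, U12=0 → Y1=1, Y2=0 — eliminated
  U5 stuck-at-0: U1=0, U2=0, U3=1, U4=1, U5=0 [stuck-at-0], U6=1, U7=1, U8=0, U9=1, U10=0, U11=1, U12=0 → Y1=1, Y2=0 — eliminated
  U12 stuck-at-1: U1=0, U2=0, U3=1, U4=1, U5=1, U6=1, U7=1, U8=1, U9=0, U10=0, U11=1, U12=1 [stuck-at-1] → Y1=1, Y2=1 — matches
Only U12 stuck-at-1 reproduces the observed Y1=1, Y2=1.

U12 stuck-at-1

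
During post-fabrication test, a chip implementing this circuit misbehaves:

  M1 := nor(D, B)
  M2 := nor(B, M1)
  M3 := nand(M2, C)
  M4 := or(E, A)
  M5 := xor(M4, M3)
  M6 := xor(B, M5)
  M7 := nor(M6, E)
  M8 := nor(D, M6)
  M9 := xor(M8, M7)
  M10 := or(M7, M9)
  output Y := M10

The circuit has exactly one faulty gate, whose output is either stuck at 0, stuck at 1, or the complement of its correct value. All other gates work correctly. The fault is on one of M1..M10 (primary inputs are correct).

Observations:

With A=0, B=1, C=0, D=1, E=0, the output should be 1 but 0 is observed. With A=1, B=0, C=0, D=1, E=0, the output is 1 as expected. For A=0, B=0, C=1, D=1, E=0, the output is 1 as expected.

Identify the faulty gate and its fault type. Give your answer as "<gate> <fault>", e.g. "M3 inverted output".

M5 stuck-at-0

Fault-free values for test 1 (A=0, B=1, C=0, D=1, E=0): M1=0, M2=0, M3=1, M4=0, M5=1, M6=0, M7=1, M8=0, M9=1, M10=1, giving Y=1. Observed 0.
Test 1: faults giving observed 0 are {M3 stuck-at-0, M3 inverted output, M4 stuck-at-1, M4 inverted output, M5 stuck-at-0, M5 inverted output, M6 stuck-at-1, M6 inverted output, M7 stuck-at-0, M7 inverted output, M10 stuck-at-0, M10 inverted output}.
Test 2 (A=1, B=0, C=0, D=1, E=0): fault-free M1=0, M2=1, M3=1, M4=1, M5=0, M6=0, M7=1, M8=0, M9=1, M10=1 → 1; observed 1. Eliminates M3 stuck-at-0, M3 inverted output, M4 inverted output, M5 inverted output, M6 stuck-at-1, M6 inverted output, M7 stuck-at-0, M7 inverted output, M10 stuck-at-0, M10 inverted output.
Test 3 (A=0, B=0, C=1, D=1, E=0): fault-free M1=0, M2=1, M3=0, M4=0, M5=0, M6=0, M7=1, M8=0, M9=1, M10=1 → 1; observed 1. Eliminates M4 stuck-at-1.
Only M5 stuck-at-0 is consistent with every test.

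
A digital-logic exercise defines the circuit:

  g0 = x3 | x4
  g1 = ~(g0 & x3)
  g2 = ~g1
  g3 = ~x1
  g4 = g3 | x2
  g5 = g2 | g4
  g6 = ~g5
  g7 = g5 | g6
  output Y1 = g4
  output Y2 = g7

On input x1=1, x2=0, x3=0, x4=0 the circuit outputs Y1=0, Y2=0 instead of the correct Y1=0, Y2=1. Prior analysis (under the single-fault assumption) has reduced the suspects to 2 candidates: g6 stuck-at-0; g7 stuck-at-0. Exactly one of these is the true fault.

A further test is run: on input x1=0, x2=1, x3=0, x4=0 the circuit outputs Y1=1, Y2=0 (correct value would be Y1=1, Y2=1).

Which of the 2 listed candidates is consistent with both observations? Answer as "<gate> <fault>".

g7 stuck-at-0

Evaluate each candidate on input x1=0, x2=1, x3=0, x4=0:
  g6 stuck-at-0: g0=0, g1=1, g2=0, g3=1, g4=1, g5=1, g6=0 [stuck-at-0], g7=1 → Y1=1, Y2=1 — eliminated
  g7 stuck-at-0: g0=0, g1=1, g2=0, g3=1, g4=1, g5=1, g6=0, g7=0 [stuck-at-0] → Y1=1, Y2=0 — matches
Only g7 stuck-at-0 reproduces the observed Y1=1, Y2=0.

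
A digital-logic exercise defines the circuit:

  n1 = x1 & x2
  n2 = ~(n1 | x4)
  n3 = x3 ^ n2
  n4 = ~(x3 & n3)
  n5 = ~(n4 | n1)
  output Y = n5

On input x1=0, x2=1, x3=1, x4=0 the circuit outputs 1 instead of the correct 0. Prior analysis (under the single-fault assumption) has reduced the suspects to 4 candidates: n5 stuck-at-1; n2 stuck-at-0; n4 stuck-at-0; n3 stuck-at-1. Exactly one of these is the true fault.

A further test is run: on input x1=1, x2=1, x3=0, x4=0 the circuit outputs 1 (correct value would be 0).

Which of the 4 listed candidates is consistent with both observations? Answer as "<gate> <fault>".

n5 stuck-at-1

Evaluate each candidate on input x1=1, x2=1, x3=0, x4=0:
  n5 stuck-at-1: n1=1, n2=0, n3=0, n4=1, n5=1 [stuck-at-1] → 1 — matches
  n2 stuck-at-0: n1=1, n2=0 [stuck-at-0], n3=0, n4=1, n5=0 → 0 — eliminated
  n4 stuck-at-0: n1=1, n2=0, n3=0, n4=0 [stuck-at-0], n5=0 → 0 — eliminated
  n3 stuck-at-1: n1=1, n2=0, n3=1 [stuck-at-1], n4=1, n5=0 → 0 — eliminated
Only n5 stuck-at-1 reproduces the observed 1.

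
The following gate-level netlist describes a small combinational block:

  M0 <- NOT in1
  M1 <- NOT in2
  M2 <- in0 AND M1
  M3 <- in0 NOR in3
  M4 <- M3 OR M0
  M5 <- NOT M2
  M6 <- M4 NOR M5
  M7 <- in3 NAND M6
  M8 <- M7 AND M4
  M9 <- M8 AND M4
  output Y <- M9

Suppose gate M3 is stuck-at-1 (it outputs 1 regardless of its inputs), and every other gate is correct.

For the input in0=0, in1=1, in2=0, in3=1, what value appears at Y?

1

Propagate with M3 forced: M0=0, M1=1, M2=0, M3=1 [stuck-at-1], M4=1, M5=1, M6=0, M7=1, M8=1, M9=1.
So Y = 1. (Without the fault it would be 0.)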